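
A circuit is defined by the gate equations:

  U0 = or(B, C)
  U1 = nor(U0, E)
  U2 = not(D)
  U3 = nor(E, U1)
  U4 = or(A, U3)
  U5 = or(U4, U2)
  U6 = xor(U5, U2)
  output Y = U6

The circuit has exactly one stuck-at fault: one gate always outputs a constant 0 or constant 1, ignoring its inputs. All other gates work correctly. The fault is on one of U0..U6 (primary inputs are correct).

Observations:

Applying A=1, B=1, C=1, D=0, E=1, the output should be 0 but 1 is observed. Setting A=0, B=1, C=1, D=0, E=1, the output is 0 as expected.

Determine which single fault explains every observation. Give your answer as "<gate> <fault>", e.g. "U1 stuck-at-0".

Fault-free values for test 1 (A=1, B=1, C=1, D=0, E=1): U0=1, U1=0, U2=1, U3=0, U4=1, U5=1, U6=0, giving Y=0. Observed 1.
Test 1: faults giving observed 1 are {U2 stuck-at-0, U5 stuck-at-0, U6 stuck-at-1}.
Test 2 (A=0, B=1, C=1, D=0, E=1): fault-free U0=1, U1=0, U2=1, U3=0, U4=0, U5=1, U6=0 → 0; observed 0. Eliminates U5 stuck-at-0, U6 stuck-at-1.
Only U2 stuck-at-0 is consistent with every test.

U2 stuck-at-0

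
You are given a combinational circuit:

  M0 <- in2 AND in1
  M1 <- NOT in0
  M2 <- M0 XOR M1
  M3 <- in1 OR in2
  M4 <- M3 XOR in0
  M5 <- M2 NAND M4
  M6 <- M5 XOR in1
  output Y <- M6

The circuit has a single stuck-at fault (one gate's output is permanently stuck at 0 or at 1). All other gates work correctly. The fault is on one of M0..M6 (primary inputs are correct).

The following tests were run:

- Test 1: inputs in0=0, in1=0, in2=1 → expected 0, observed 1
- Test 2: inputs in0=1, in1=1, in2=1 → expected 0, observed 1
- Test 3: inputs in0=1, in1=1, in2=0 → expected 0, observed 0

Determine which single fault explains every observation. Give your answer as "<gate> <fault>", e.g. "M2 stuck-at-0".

M3 stuck-at-0

Fault-free values for test 1 (in0=0, in1=0, in2=1): M0=0, M1=1, M2=1, M3=1, M4=1, M5=0, M6=0, giving Y=0. Observed 1.
Test 1: faults giving observed 1 are {M0 stuck-at-1, M1 stuck-at-0, M2 stuck-at-0, M3 stuck-at-0, M4 stuck-at-0, M5 stuck-at-1, M6 stuck-at-1}.
Test 2 (in0=1, in1=1, in2=1): fault-free M0=1, M1=0, M2=1, M3=1, M4=0, M5=1, M6=0 → 0; observed 1. Eliminates M0 stuck-at-1, M1 stuck-at-0, M2 stuck-at-0, M4 stuck-at-0, M5 stuck-at-1.
Test 3 (in0=1, in1=1, in2=0): fault-free M0=0, M1=0, M2=0, M3=1, M4=0, M5=1, M6=0 → 0; observed 0. Eliminates M6 stuck-at-1.
Only M3 stuck-at-0 is consistent with every test.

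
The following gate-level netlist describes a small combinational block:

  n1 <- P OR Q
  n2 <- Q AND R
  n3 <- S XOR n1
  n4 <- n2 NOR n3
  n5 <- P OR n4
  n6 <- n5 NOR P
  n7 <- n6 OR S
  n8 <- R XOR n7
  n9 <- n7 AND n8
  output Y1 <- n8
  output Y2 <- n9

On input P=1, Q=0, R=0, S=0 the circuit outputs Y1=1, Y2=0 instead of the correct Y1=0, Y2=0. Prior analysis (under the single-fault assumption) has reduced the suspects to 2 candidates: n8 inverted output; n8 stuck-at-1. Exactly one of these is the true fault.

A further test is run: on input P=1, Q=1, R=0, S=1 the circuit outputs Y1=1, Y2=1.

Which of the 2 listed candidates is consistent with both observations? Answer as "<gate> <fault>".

Evaluate each candidate on input P=1, Q=1, R=0, S=1:
  n8 inverted output: n1=1, n2=0, n3=0, n4=1, n5=1, n6=0, n7=1, n8=0 [inverted output], n9=0 → Y1=0, Y2=0 — eliminated
  n8 stuck-at-1: n1=1, n2=0, n3=0, n4=1, n5=1, n6=0, n7=1, n8=1 [stuck-at-1], n9=1 → Y1=1, Y2=1 — matches
Only n8 stuck-at-1 reproduces the observed Y1=1, Y2=1.

n8 stuck-at-1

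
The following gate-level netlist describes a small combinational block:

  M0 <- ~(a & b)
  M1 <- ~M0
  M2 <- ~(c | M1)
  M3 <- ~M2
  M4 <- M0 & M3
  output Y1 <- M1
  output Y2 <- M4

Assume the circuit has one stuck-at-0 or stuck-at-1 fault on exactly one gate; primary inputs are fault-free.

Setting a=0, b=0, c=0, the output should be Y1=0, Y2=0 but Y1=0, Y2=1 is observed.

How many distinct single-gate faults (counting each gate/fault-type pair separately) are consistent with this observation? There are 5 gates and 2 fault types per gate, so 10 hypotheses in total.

3

Fault-free: M0=1, M1=0, M2=1, M3=0, M4=0 → Y1=0, Y2=0. Observed Y1=0, Y2=1.
  M0 stuck-at-0: output Y1=1, Y2=0 ✗
  M0 stuck-at-1: output Y1=0, Y2=0 ✗
  M1 stuck-at-0: output Y1=0, Y2=0 ✗
  M1 stuck-at-1: output Y1=1, Y2=1 ✗
  M2 stuck-at-0: output Y1=0, Y2=1 ✓
  M2 stuck-at-1: output Y1=0, Y2=0 ✗
  M3 stuck-at-0: output Y1=0, Y2=0 ✗
  M3 stuck-at-1: output Y1=0, Y2=1 ✓
  M4 stuck-at-0: output Y1=0, Y2=0 ✗
  M4 stuck-at-1: output Y1=0, Y2=1 ✓
Consistent faults: {M2 stuck-at-0, M3 stuck-at-1, M4 stuck-at-1} — 3 in all.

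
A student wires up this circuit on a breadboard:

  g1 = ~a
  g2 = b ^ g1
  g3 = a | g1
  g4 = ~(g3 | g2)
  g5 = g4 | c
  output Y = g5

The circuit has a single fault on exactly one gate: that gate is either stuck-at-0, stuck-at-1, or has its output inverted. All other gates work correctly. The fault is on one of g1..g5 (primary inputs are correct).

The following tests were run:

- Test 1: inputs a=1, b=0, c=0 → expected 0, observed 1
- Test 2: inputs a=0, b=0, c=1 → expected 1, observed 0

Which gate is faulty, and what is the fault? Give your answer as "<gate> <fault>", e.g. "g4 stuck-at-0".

g5 inverted output

Fault-free values for test 1 (a=1, b=0, c=0): g1=0, g2=0, g3=1, g4=0, g5=0, giving Y=0. Observed 1.
Test 1: faults giving observed 1 are {g3 stuck-at-0, g3 inverted output, g4 stuck-at-1, g4 inverted output, g5 stuck-at-1, g5 inverted output}.
Test 2 (a=0, b=0, c=1): fault-free g1=1, g2=1, g3=1, g4=0, g5=1 → 1; observed 0. Eliminates g3 stuck-at-0, g3 inverted output, g4 stuck-at-1, g4 inverted output, g5 stuck-at-1.
Only g5 inverted output is consistent with every test.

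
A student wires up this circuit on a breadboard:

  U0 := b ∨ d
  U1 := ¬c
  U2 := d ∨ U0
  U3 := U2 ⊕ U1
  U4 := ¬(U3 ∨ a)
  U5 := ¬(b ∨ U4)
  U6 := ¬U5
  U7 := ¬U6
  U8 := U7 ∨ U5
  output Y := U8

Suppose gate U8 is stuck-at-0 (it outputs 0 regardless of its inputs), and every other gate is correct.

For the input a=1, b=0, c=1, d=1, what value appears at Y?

Propagate with U8 forced: U0=1, U1=0, U2=1, U3=1, U4=0, U5=1, U6=0, U7=1, U8=0 [stuck-at-0].
So Y = 0. (Without the fault it would be 1.)

0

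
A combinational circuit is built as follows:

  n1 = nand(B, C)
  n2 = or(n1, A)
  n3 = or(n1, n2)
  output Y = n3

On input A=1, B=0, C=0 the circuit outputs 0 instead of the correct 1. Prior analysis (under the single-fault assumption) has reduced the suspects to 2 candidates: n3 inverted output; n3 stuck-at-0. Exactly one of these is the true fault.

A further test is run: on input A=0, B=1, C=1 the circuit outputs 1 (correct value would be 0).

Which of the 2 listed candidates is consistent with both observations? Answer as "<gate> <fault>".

n3 inverted output

Evaluate each candidate on input A=0, B=1, C=1:
  n3 inverted output: n1=0, n2=0, n3=1 [inverted output] → 1 — matches
  n3 stuck-at-0: n1=0, n2=0, n3=0 [stuck-at-0] → 0 — eliminated
Only n3 inverted output reproduces the observed 1.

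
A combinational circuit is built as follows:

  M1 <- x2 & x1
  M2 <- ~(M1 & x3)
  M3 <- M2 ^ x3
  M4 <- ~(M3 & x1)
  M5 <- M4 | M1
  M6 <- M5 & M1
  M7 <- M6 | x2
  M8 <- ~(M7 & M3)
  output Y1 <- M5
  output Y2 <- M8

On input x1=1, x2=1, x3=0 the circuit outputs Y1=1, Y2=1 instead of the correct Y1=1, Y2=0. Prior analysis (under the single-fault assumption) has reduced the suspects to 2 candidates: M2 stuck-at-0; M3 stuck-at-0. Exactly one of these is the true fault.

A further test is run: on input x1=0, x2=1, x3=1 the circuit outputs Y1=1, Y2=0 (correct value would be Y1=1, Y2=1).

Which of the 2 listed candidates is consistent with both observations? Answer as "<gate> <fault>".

M2 stuck-at-0

Evaluate each candidate on input x1=0, x2=1, x3=1:
  M2 stuck-at-0: M1=0, M2=0 [stuck-at-0], M3=1, M4=1, M5=1, M6=0, M7=1, M8=0 → Y1=1, Y2=0 — matches
  M3 stuck-at-0: M1=0, M2=1, M3=0 [stuck-at-0], M4=1, M5=1, M6=0, M7=1, M8=1 → Y1=1, Y2=1 — eliminated
Only M2 stuck-at-0 reproduces the observed Y1=1, Y2=0.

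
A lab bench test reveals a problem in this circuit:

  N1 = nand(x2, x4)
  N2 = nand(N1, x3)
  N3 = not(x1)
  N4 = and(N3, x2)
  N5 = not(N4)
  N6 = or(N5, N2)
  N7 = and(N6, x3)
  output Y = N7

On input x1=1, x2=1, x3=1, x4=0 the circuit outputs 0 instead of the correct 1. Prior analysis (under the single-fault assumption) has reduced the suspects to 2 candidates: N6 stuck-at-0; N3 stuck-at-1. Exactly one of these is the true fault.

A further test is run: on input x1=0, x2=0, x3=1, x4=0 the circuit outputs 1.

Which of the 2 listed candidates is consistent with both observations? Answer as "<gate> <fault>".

N3 stuck-at-1

Evaluate each candidate on input x1=0, x2=0, x3=1, x4=0:
  N6 stuck-at-0: N1=1, N2=0, N3=1, N4=0, N5=1, N6=0 [stuck-at-0], N7=0 → 0 — eliminated
  N3 stuck-at-1: N1=1, N2=0, N3=1 [stuck-at-1], N4=0, N5=1, N6=1, N7=1 → 1 — matches
Only N3 stuck-at-1 reproduces the observed 1.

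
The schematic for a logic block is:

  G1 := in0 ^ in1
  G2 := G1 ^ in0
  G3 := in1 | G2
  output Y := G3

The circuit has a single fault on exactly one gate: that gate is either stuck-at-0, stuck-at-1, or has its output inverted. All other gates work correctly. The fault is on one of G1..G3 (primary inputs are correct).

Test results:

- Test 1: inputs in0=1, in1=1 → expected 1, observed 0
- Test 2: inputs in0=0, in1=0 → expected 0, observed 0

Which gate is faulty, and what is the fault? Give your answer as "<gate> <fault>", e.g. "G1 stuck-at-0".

G3 stuck-at-0

Fault-free values for test 1 (in0=1, in1=1): G1=0, G2=1, G3=1, giving Y=1. Observed 0.
Test 1: faults giving observed 0 are {G3 stuck-at-0, G3 inverted output}.
Test 2 (in0=0, in1=0): fault-free G1=0, G2=0, G3=0 → 0; observed 0. Eliminates G3 inverted output.
Only G3 stuck-at-0 is consistent with every test.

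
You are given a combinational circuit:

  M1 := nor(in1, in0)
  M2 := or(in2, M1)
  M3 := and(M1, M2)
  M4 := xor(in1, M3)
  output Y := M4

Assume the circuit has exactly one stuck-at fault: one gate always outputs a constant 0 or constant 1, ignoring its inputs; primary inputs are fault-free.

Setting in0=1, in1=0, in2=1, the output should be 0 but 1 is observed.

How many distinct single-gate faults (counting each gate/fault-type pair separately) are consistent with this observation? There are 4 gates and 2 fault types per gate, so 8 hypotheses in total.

3

Fault-free: M1=0, M2=1, M3=0, M4=0 → 0. Observed 1.
  M1 stuck-at-0: output 0 ✗
  M1 stuck-at-1: output 1 ✓
  M2 stuck-at-0: output 0 ✗
  M2 stuck-at-1: output 0 ✗
  M3 stuck-at-0: output 0 ✗
  M3 stuck-at-1: output 1 ✓
  M4 stuck-at-0: output 0 ✗
  M4 stuck-at-1: output 1 ✓
Consistent faults: {M1 stuck-at-1, M3 stuck-at-1, M4 stuck-at-1} — 3 in all.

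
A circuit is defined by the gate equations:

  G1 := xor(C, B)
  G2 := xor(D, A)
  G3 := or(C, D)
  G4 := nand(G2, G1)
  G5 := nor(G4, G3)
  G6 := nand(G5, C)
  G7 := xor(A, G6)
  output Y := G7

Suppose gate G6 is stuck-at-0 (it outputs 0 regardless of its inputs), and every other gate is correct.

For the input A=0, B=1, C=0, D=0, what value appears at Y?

0

Propagate with G6 forced: G1=1, G2=0, G3=0, G4=1, G5=0, G6=0 [stuck-at-0], G7=0.
So Y = 0. (Without the fault it would be 1.)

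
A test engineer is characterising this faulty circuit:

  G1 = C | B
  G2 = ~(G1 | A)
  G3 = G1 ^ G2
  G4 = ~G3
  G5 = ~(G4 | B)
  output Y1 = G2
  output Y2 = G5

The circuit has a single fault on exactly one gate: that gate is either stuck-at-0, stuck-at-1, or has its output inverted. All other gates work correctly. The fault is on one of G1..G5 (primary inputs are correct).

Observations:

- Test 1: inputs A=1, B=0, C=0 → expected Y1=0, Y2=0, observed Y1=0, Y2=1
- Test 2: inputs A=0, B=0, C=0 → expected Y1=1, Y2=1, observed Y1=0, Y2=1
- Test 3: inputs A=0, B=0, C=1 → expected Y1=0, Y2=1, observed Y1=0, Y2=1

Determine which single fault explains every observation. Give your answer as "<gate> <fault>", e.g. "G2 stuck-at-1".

Fault-free values for test 1 (A=1, B=0, C=0): G1=0, G2=0, G3=0, G4=1, G5=0, giving Y1=0, Y2=0. Observed Y1=0, Y2=1.
Test 1: faults giving observed Y1=0, Y2=1 are {G1 stuck-at-1, G1 inverted output, G3 stuck-at-1, G3 inverted output, G4 stuck-at-0, G4 inverted output, G5 stuck-at-1, G5 inverted output}.
Test 2 (A=0, B=0, C=0): fault-free G1=0, G2=1, G3=1, G4=0, G5=1 → Y1=1, Y2=1; observed Y1=0, Y2=1. Eliminates G3 stuck-at-1, G3 inverted output, G4 stuck-at-0, G4 inverted output, G5 stuck-at-1, G5 inverted output.
Test 3 (A=0, B=0, C=1): fault-free G1=1, G2=0, G3=1, G4=0, G5=1 → Y1=0, Y2=1; observed Y1=0, Y2=1. Eliminates G1 inverted output.
Only G1 stuck-at-1 is consistent with every test.

G1 stuck-at-1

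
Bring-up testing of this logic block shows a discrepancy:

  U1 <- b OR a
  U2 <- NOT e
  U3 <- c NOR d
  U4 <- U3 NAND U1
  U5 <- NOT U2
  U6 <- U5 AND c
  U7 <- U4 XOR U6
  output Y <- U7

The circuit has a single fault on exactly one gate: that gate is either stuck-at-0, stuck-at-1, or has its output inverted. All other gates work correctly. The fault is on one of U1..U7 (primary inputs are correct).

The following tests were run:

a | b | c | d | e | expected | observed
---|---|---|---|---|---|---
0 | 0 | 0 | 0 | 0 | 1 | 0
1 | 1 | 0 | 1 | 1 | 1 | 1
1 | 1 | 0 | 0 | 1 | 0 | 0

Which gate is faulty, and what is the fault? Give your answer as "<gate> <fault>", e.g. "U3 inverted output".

Fault-free values for test 1 (a=0, b=0, c=0, d=0, e=0): U1=0, U2=1, U3=1, U4=1, U5=0, U6=0, U7=1, giving Y=1. Observed 0.
Test 1: faults giving observed 0 are {U1 stuck-at-1, U1 inverted output, U4 stuck-at-0, U4 inverted output, U6 stuck-at-1, U6 inverted output, U7 stuck-at-0, U7 inverted output}.
Test 2 (a=1, b=1, c=0, d=1, e=1): fault-free U1=1, U2=0, U3=0, U4=1, U5=1, U6=0, U7=1 → 1; observed 1. Eliminates U4 stuck-at-0, U4 inverted output, U6 stuck-at-1, U6 inverted output, U7 stuck-at-0, U7 inverted output.
Test 3 (a=1, b=1, c=0, d=0, e=1): fault-free U1=1, U2=0, U3=1, U4=0, U5=1, U6=0, U7=0 → 0; observed 0. Eliminates U1 inverted output.
Only U1 stuck-at-1 is consistent with every test.

U1 stuck-at-1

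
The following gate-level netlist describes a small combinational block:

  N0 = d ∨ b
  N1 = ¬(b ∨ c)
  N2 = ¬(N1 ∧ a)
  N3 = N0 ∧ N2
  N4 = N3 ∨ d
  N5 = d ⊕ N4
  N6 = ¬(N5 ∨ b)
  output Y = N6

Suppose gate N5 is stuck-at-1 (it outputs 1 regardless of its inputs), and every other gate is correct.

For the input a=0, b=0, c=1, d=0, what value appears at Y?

Propagate with N5 forced: N0=0, N1=0, N2=1, N3=0, N4=0, N5=1 [stuck-at-1], N6=0.
So Y = 0. (Without the fault it would be 1.)

0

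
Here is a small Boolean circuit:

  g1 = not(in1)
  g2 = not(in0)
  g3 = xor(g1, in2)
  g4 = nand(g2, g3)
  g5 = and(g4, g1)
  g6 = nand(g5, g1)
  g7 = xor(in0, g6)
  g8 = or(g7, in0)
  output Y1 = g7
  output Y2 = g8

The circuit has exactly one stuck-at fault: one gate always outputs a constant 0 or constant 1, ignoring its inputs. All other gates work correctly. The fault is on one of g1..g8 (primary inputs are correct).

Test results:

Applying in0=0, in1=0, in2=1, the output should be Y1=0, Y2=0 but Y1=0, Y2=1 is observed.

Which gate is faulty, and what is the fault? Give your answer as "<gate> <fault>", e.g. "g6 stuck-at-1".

g8 stuck-at-1

Fault-free values for test 1 (in0=0, in1=0, in2=1): g1=1, g2=1, g3=0, g4=1, g5=1, g6=0, g7=0, g8=0, giving Y1=0, Y2=0. Observed Y1=0, Y2=1.
Test 1: faults giving observed Y1=0, Y2=1 are {g8 stuck-at-1}.
Only g8 stuck-at-1 is consistent with every test.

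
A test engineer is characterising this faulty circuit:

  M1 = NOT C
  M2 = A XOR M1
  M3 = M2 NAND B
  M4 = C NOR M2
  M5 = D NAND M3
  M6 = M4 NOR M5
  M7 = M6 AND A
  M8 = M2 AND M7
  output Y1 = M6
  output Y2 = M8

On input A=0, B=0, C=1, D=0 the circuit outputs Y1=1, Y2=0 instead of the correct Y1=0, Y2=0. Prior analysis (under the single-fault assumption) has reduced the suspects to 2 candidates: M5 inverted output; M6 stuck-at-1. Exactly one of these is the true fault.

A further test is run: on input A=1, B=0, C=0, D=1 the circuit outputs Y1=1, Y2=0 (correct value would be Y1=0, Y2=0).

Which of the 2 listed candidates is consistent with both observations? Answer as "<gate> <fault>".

Evaluate each candidate on input A=1, B=0, C=0, D=1:
  M5 inverted output: M1=1, M2=0, M3=1, M4=1, M5=1 [inverted output], M6=0, M7=0, M8=0 → Y1=0, Y2=0 — eliminated
  M6 stuck-at-1: M1=1, M2=0, M3=1, M4=1, M5=0, M6=1 [stuck-at-1], M7=1, M8=0 → Y1=1, Y2=0 — matches
Only M6 stuck-at-1 reproduces the observed Y1=1, Y2=0.

M6 stuck-at-1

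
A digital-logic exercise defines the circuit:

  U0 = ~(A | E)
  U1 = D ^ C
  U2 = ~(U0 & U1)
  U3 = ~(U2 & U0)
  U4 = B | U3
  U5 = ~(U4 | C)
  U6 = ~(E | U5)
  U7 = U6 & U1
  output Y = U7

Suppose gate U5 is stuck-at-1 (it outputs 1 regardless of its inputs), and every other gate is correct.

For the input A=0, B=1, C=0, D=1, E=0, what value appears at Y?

0

Propagate with U5 forced: U0=1, U1=1, U2=0, U3=1, U4=1, U5=1 [stuck-at-1], U6=0, U7=0.
So Y = 0. (Without the fault it would be 1.)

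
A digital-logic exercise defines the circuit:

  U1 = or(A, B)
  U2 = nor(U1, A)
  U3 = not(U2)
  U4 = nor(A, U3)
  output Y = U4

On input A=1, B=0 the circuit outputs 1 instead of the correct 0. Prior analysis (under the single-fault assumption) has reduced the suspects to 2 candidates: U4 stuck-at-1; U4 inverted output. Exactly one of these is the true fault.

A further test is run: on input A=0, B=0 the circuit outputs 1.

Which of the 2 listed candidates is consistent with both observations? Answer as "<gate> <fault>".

Evaluate each candidate on input A=0, B=0:
  U4 stuck-at-1: U1=0, U2=1, U3=0, U4=1 [stuck-at-1] → 1 — matches
  U4 inverted output: U1=0, U2=1, U3=0, U4=0 [inverted output] → 0 — eliminated
Only U4 stuck-at-1 reproduces the observed 1.

U4 stuck-at-1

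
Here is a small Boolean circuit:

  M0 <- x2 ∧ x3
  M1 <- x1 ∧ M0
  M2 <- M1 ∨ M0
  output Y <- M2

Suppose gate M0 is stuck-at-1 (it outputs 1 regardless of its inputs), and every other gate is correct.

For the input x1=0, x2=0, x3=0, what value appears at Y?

Propagate with M0 forced: M0=1 [stuck-at-1], M1=0, M2=1.
So Y = 1. (Without the fault it would be 0.)

1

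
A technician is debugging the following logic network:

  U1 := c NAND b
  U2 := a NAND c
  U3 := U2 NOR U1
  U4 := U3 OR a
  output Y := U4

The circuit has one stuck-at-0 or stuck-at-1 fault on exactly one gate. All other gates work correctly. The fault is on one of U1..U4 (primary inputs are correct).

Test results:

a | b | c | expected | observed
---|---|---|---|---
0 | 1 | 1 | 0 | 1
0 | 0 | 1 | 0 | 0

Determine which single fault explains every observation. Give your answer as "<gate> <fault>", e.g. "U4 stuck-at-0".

U2 stuck-at-0

Fault-free values for test 1 (a=0, b=1, c=1): U1=0, U2=1, U3=0, U4=0, giving Y=0. Observed 1.
Test 1: faults giving observed 1 are {U2 stuck-at-0, U3 stuck-at-1, U4 stuck-at-1}.
Test 2 (a=0, b=0, c=1): fault-free U1=1, U2=1, U3=0, U4=0 → 0; observed 0. Eliminates U3 stuck-at-1, U4 stuck-at-1.
Only U2 stuck-at-0 is consistent with every test.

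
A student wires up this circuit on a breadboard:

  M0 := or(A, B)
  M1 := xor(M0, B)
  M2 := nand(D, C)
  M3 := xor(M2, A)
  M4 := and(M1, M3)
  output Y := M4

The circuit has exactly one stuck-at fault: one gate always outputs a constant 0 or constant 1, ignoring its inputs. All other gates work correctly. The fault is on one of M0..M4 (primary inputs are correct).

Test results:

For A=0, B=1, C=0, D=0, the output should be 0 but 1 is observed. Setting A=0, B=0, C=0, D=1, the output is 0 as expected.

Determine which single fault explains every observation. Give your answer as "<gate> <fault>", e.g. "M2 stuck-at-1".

Fault-free values for test 1 (A=0, B=1, C=0, D=0): M0=1, M1=0, M2=1, M3=1, M4=0, giving Y=0. Observed 1.
Test 1: faults giving observed 1 are {M0 stuck-at-0, M1 stuck-at-1, M4 stuck-at-1}.
Test 2 (A=0, B=0, C=0, D=1): fault-free M0=0, M1=0, M2=1, M3=1, M4=0 → 0; observed 0. Eliminates M1 stuck-at-1, M4 stuck-at-1.
Only M0 stuck-at-0 is consistent with every test.

M0 stuck-at-0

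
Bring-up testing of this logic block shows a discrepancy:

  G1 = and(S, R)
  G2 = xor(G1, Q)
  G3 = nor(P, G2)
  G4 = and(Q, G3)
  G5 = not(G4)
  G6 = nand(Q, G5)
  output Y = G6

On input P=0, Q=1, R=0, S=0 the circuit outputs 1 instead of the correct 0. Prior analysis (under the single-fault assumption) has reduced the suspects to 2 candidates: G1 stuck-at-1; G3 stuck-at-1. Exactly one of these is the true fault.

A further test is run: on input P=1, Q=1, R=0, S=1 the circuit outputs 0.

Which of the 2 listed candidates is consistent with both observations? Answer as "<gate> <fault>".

Evaluate each candidate on input P=1, Q=1, R=0, S=1:
  G1 stuck-at-1: G1=1 [stuck-at-1], G2=0, G3=0, G4=0, G5=1, G6=0 → 0 — matches
  G3 stuck-at-1: G1=0, G2=1, G3=1 [stuck-at-1], G4=1, G5=0, G6=1 → 1 — eliminated
Only G1 stuck-at-1 reproduces the observed 0.

G1 stuck-at-1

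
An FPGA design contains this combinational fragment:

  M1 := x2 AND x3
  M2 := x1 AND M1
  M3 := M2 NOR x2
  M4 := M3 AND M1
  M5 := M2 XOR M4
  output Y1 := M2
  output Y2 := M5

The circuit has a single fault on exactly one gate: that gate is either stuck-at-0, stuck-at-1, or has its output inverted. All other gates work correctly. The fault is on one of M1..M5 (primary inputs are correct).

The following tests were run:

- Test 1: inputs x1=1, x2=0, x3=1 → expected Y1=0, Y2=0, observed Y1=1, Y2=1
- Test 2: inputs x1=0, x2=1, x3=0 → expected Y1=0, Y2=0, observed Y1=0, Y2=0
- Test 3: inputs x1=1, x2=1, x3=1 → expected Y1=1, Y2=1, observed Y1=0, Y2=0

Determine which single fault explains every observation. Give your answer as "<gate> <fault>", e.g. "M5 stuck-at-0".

M1 inverted output

Fault-free values for test 1 (x1=1, x2=0, x3=1): M1=0, M2=0, M3=1, M4=0, M5=0, giving Y1=0, Y2=0. Observed Y1=1, Y2=1.
Test 1: faults giving observed Y1=1, Y2=1 are {M1 stuck-at-1, M1 inverted output, M2 stuck-at-1, M2 inverted output}.
Test 2 (x1=0, x2=1, x3=0): fault-free M1=0, M2=0, M3=0, M4=0, M5=0 → Y1=0, Y2=0; observed Y1=0, Y2=0. Eliminates M2 stuck-at-1, M2 inverted output.
Test 3 (x1=1, x2=1, x3=1): fault-free M1=1, M2=1, M3=0, M4=0, M5=1 → Y1=1, Y2=1; observed Y1=0, Y2=0. Eliminates M1 stuck-at-1.
Only M1 inverted output is consistent with every test.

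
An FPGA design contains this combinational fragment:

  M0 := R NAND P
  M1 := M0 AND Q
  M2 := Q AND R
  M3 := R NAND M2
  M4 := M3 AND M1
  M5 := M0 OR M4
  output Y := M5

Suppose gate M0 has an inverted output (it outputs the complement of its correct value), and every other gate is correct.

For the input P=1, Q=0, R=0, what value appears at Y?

Propagate with M0 forced: M0=0 [inverted output], M1=0, M2=0, M3=1, M4=0, M5=0.
So Y = 0. (Without the fault it would be 1.)

0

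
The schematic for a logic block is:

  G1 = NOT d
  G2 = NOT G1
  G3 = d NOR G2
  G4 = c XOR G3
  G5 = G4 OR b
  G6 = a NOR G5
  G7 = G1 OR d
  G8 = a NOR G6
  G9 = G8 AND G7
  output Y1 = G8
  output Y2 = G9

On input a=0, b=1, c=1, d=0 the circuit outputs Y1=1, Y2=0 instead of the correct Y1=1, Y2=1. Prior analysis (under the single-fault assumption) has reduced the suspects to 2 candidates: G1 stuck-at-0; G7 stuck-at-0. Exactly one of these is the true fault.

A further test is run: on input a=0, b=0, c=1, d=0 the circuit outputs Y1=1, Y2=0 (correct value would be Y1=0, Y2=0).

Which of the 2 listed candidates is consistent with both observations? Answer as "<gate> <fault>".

G1 stuck-at-0

Evaluate each candidate on input a=0, b=0, c=1, d=0:
  G1 stuck-at-0: G1=0 [stuck-at-0], G2=1, G3=0, G4=1, G5=1, G6=0, G7=0, G8=1, G9=0 → Y1=1, Y2=0 — matches
  G7 stuck-at-0: G1=1, G2=0, G3=1, G4=0, G5=0, G6=1, G7=0 [stuck-at-0], G8=0, G9=0 → Y1=0, Y2=0 — eliminated
Only G1 stuck-at-0 reproduces the observed Y1=1, Y2=0.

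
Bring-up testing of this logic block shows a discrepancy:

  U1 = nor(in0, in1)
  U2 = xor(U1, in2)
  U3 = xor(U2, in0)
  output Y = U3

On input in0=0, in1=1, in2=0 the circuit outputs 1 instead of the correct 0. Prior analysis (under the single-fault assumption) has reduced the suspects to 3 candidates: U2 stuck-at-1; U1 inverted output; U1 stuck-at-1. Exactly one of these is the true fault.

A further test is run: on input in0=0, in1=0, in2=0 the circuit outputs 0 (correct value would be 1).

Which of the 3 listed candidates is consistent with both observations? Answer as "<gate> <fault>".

U1 inverted output

Evaluate each candidate on input in0=0, in1=0, in2=0:
  U2 stuck-at-1: U1=1, U2=1 [stuck-at-1], U3=1 → 1 — eliminated
  U1 inverted output: U1=0 [inverted output], U2=0, U3=0 → 0 — matches
  U1 stuck-at-1: U1=1 [stuck-at-1], U2=1, U3=1 → 1 — eliminated
Only U1 inverted output reproduces the observed 0.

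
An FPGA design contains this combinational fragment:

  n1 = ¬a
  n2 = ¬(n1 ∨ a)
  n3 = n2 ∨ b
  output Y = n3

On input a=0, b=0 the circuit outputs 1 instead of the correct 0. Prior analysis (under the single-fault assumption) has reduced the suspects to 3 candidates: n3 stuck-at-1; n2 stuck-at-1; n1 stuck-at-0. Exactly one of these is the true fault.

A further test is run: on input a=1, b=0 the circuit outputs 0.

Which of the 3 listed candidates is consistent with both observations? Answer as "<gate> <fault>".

Evaluate each candidate on input a=1, b=0:
  n3 stuck-at-1: n1=0, n2=0, n3=1 [stuck-at-1] → 1 — eliminated
  n2 stuck-at-1: n1=0, n2=1 [stuck-at-1], n3=1 → 1 — eliminated
  n1 stuck-at-0: n1=0 [stuck-at-0], n2=0, n3=0 → 0 — matches
Only n1 stuck-at-0 reproduces the observed 0.

n1 stuck-at-0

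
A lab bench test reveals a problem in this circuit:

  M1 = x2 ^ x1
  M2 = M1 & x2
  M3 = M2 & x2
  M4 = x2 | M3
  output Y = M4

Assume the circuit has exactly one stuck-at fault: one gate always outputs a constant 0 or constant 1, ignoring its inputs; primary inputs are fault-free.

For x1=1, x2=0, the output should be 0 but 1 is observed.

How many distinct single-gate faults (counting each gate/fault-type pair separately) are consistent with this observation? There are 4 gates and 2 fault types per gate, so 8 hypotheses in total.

2

Fault-free: M1=1, M2=0, M3=0, M4=0 → 0. Observed 1.
  M1 stuck-at-0: output 0 ✗
  M1 stuck-at-1: output 0 ✗
  M2 stuck-at-0: output 0 ✗
  M2 stuck-at-1: output 0 ✗
  M3 stuck-at-0: output 0 ✗
  M3 stuck-at-1: output 1 ✓
  M4 stuck-at-0: output 0 ✗
  M4 stuck-at-1: output 1 ✓
Consistent faults: {M3 stuck-at-1, M4 stuck-at-1} — 2 in all.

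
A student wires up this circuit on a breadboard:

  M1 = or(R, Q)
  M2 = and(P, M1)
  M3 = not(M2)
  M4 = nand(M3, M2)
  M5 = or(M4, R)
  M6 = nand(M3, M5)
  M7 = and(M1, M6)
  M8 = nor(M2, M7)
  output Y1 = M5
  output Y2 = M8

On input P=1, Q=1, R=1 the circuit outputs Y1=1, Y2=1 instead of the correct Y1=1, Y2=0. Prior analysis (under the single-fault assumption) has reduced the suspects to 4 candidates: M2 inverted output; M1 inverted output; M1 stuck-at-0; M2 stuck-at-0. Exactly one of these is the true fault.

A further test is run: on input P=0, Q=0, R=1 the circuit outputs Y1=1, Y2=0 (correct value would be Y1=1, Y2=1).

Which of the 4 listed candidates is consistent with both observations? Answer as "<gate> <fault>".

Evaluate each candidate on input P=0, Q=0, R=1:
  M2 inverted output: M1=1, M2=1 [inverted output], M3=0, M4=1, M5=1, M6=1, M7=1, M8=0 → Y1=1, Y2=0 — matches
  M1 inverted output: M1=0 [inverted output], M2=0, M3=1, M4=1, M5=1, M6=0, M7=0, M8=1 → Y1=1, Y2=1 — eliminated
  M1 stuck-at-0: M1=0 [stuck-at-0], M2=0, M3=1, M4=1, M5=1, M6=0, M7=0, M8=1 → Y1=1, Y2=1 — eliminated
  M2 stuck-at-0: M1=1, M2=0 [stuck-at-0], M3=1, M4=1, M5=1, M6=0, M7=0, M8=1 → Y1=1, Y2=1 — eliminated
Only M2 inverted output reproduces the observed Y1=1, Y2=0.

M2 inverted output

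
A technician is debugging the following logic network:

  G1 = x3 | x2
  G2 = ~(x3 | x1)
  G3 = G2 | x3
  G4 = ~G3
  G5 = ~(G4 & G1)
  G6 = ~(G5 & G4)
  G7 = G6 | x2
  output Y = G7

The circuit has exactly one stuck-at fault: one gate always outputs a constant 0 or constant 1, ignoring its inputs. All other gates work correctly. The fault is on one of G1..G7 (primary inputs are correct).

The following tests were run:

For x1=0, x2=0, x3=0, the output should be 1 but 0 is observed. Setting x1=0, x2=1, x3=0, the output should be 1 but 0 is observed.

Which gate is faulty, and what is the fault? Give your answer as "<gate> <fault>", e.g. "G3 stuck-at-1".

G7 stuck-at-0

Fault-free values for test 1 (x1=0, x2=0, x3=0): G1=0, G2=1, G3=1, G4=0, G5=1, G6=1, G7=1, giving Y=1. Observed 0.
Test 1: faults giving observed 0 are {G2 stuck-at-0, G3 stuck-at-0, G4 stuck-at-1, G6 stuck-at-0, G7 stuck-at-0}.
Test 2 (x1=0, x2=1, x3=0): fault-free G1=1, G2=1, G3=1, G4=0, G5=1, G6=1, G7=1 → 1; observed 0. Eliminates G2 stuck-at-0, G3 stuck-at-0, G4 stuck-at-1, G6 stuck-at-0.
Only G7 stuck-at-0 is consistent with every test.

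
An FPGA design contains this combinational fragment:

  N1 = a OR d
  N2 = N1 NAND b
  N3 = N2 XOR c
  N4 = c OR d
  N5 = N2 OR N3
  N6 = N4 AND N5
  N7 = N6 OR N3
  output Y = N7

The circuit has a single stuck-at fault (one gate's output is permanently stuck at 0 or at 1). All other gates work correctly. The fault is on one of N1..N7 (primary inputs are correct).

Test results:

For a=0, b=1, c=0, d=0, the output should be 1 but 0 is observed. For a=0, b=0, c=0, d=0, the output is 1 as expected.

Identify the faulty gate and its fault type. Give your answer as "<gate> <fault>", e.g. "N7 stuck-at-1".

Fault-free values for test 1 (a=0, b=1, c=0, d=0): N1=0, N2=1, N3=1, N4=0, N5=1, N6=0, N7=1, giving Y=1. Observed 0.
Test 1: faults giving observed 0 are {N1 stuck-at-1, N2 stuck-at-0, N3 stuck-at-0, N7 stuck-at-0}.
Test 2 (a=0, b=0, c=0, d=0): fault-free N1=0, N2=1, N3=1, N4=0, N5=1, N6=0, N7=1 → 1; observed 1. Eliminates N2 stuck-at-0, N3 stuck-at-0, N7 stuck-at-0.
Only N1 stuck-at-1 is consistent with every test.

N1 stuck-at-1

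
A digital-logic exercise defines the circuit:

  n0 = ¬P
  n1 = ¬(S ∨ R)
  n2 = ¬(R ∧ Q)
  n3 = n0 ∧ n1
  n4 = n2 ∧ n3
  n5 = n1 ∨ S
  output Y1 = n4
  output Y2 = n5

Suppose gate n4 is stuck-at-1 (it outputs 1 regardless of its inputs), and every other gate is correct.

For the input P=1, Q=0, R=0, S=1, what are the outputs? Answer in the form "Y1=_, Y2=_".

Propagate with n4 forced: n0=0, n1=0, n2=1, n3=0, n4=1 [stuck-at-1], n5=1.
So the outputs are Y1=1, Y2=1. (Without the fault they would be Y1=0, Y2=1.)

Y1=1, Y2=1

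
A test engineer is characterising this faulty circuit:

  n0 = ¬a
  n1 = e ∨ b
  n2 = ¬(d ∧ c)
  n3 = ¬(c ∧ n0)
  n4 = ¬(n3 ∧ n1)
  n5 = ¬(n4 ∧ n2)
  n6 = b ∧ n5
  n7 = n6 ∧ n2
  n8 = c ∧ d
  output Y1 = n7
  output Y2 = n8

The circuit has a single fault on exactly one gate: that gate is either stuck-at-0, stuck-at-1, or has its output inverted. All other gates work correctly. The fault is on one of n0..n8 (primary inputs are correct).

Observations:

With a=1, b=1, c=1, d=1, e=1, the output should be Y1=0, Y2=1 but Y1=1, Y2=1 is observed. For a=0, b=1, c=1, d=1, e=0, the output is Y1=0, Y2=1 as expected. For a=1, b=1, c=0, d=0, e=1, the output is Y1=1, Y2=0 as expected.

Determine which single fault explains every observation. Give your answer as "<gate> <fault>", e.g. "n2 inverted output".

Fault-free values for test 1 (a=1, b=1, c=1, d=1, e=1): n0=0, n1=1, n2=0, n3=1, n4=0, n5=1, n6=1, n7=0, n8=1, giving Y1=0, Y2=1. Observed Y1=1, Y2=1.
Test 1: faults giving observed Y1=1, Y2=1 are {n2 stuck-at-1, n2 inverted output, n7 stuck-at-1, n7 inverted output}.
Test 2 (a=0, b=1, c=1, d=1, e=0): fault-free n0=1, n1=1, n2=0, n3=0, n4=1, n5=1, n6=1, n7=0, n8=1 → Y1=0, Y2=1; observed Y1=0, Y2=1. Eliminates n7 stuck-at-1, n7 inverted output.
Test 3 (a=1, b=1, c=0, d=0, e=1): fault-free n0=0, n1=1, n2=1, n3=1, n4=0, n5=1, n6=1, n7=1, n8=0 → Y1=1, Y2=0; observed Y1=1, Y2=0. Eliminates n2 inverted output.
Only n2 stuck-at-1 is consistent with every test.

n2 stuck-at-1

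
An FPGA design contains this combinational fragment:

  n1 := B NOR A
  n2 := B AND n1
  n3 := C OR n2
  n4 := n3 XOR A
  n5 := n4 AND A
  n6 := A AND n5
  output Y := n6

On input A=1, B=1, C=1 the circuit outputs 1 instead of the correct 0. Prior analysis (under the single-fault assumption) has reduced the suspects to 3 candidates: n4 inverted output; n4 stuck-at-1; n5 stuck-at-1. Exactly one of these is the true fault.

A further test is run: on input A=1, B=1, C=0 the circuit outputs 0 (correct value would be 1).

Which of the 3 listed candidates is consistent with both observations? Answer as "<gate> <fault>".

Evaluate each candidate on input A=1, B=1, C=0:
  n4 inverted output: n1=0, n2=0, n3=0, n4=0 [inverted output], n5=0, n6=0 → 0 — matches
  n4 stuck-at-1: n1=0, n2=0, n3=0, n4=1 [stuck-at-1], n5=1, n6=1 → 1 — eliminated
  n5 stuck-at-1: n1=0, n2=0, n3=0, n4=1, n5=1 [stuck-at-1], n6=1 → 1 — eliminated
Only n4 inverted output reproduces the observed 0.

n4 inverted output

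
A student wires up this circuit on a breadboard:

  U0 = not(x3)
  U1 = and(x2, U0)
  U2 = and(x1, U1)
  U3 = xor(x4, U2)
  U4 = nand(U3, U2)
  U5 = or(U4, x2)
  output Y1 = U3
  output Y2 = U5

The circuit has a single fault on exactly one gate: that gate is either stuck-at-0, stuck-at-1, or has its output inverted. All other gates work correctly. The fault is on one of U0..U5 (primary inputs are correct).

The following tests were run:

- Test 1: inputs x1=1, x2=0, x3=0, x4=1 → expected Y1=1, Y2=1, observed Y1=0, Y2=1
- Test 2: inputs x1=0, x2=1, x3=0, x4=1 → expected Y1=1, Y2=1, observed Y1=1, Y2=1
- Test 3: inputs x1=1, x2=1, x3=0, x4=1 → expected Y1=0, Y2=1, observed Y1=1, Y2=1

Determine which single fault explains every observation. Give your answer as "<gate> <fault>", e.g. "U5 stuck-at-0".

U1 inverted output

Fault-free values for test 1 (x1=1, x2=0, x3=0, x4=1): U0=1, U1=0, U2=0, U3=1, U4=1, U5=1, giving Y1=1, Y2=1. Observed Y1=0, Y2=1.
Test 1: faults giving observed Y1=0, Y2=1 are {U1 stuck-at-1, U1 inverted output, U2 stuck-at-1, U2 inverted output, U3 stuck-at-0, U3 inverted output}.
Test 2 (x1=0, x2=1, x3=0, x4=1): fault-free U0=1, U1=1, U2=0, U3=1, U4=1, U5=1 → Y1=1, Y2=1; observed Y1=1, Y2=1. Eliminates U2 stuck-at-1, U2 inverted output, U3 stuck-at-0, U3 inverted output.
Test 3 (x1=1, x2=1, x3=0, x4=1): fault-free U0=1, U1=1, U2=1, U3=0, U4=1, U5=1 → Y1=0, Y2=1; observed Y1=1, Y2=1. Eliminates U1 stuck-at-1.
Only U1 inverted output is consistent with every test.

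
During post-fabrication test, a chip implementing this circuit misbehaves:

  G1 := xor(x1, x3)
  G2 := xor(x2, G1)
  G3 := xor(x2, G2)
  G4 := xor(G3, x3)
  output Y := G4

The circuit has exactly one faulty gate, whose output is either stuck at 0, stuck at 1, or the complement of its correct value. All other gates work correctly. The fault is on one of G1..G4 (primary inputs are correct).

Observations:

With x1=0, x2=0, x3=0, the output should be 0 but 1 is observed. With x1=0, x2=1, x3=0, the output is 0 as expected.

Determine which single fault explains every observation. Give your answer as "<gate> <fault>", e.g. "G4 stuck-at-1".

G2 stuck-at-1

Fault-free values for test 1 (x1=0, x2=0, x3=0): G1=0, G2=0, G3=0, G4=0, giving Y=0. Observed 1.
Test 1: faults giving observed 1 are {G1 stuck-at-1, G1 inverted output, G2 stuck-at-1, G2 inverted output, G3 stuck-at-1, G3 inverted output, G4 stuck-at-1, G4 inverted output}.
Test 2 (x1=0, x2=1, x3=0): fault-free G1=0, G2=1, G3=0, G4=0 → 0; observed 0. Eliminates G1 stuck-at-1, G1 inverted output, G2 inverted output, G3 stuck-at-1, G3 inverted output, G4 stuck-at-1, G4 inverted output.
Only G2 stuck-at-1 is consistent with every test.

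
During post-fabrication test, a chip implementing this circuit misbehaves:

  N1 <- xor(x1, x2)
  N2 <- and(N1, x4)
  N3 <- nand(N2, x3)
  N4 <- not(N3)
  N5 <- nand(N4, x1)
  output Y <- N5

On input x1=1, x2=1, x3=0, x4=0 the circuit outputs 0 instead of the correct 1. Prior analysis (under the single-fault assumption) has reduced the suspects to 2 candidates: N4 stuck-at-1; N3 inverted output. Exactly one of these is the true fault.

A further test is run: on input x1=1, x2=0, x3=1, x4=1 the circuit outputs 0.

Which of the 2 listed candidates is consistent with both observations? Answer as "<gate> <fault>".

Evaluate each candidate on input x1=1, x2=0, x3=1, x4=1:
  N4 stuck-at-1: N1=1, N2=1, N3=0, N4=1 [stuck-at-1], N5=0 → 0 — matches
  N3 inverted output: N1=1, N2=1, N3=1 [inverted output], N4=0, N5=1 → 1 — eliminated
Only N4 stuck-at-1 reproduces the observed 0.

N4 stuck-at-1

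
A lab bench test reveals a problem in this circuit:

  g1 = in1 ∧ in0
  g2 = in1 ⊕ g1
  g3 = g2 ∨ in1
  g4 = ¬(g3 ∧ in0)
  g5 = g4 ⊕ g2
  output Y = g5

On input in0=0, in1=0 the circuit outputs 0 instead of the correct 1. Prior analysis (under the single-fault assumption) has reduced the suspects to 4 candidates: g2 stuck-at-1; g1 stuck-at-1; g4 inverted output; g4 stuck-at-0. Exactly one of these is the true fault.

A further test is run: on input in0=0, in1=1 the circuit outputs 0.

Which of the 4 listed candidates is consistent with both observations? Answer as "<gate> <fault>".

Evaluate each candidate on input in0=0, in1=1:
  g2 stuck-at-1: g1=0, g2=1 [stuck-at-1], g3=1, g4=1, g5=0 → 0 — matches
  g1 stuck-at-1: g1=1 [stuck-at-1], g2=0, g3=1, g4=1, g5=1 → 1 — eliminated
  g4 inverted output: g1=0, g2=1, g3=1, g4=0 [inverted output], g5=1 → 1 — eliminated
  g4 stuck-at-0: g1=0, g2=1, g3=1, g4=0 [stuck-at-0], g5=1 → 1 — eliminated
Only g2 stuck-at-1 reproduces the observed 0.

g2 stuck-at-1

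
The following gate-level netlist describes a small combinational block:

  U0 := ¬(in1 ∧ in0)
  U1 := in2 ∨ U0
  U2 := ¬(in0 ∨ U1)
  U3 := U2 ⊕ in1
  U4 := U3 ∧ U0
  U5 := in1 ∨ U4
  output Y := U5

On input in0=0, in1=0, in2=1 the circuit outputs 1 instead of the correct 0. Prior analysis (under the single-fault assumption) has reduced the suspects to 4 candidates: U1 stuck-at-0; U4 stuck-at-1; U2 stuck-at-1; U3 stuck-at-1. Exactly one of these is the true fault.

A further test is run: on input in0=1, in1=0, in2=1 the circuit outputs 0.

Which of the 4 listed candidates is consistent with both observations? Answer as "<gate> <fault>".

U1 stuck-at-0

Evaluate each candidate on input in0=1, in1=0, in2=1:
  U1 stuck-at-0: U0=1, U1=0 [stuck-at-0], U2=0, U3=0, U4=0, U5=0 → 0 — matches
  U4 stuck-at-1: U0=1, U1=1, U2=0, U3=0, U4=1 [stuck-at-1], U5=1 → 1 — eliminated
  U2 stuck-at-1: U0=1, U1=1, U2=1 [stuck-at-1], U3=1, U4=1, U5=1 → 1 — eliminated
  U3 stuck-at-1: U0=1, U1=1, U2=0, U3=1 [stuck-at-1], U4=1, U5=1 → 1 — eliminated
Only U1 stuck-at-0 reproduces the observed 0.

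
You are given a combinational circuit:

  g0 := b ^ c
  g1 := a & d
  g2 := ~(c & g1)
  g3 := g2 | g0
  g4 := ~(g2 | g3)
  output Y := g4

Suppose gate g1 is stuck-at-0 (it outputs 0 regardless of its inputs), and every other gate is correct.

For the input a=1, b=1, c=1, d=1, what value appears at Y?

Propagate with g1 forced: g0=0, g1=0 [stuck-at-0], g2=1, g3=1, g4=0.
So Y = 0. (Without the fault it would be 1.)

0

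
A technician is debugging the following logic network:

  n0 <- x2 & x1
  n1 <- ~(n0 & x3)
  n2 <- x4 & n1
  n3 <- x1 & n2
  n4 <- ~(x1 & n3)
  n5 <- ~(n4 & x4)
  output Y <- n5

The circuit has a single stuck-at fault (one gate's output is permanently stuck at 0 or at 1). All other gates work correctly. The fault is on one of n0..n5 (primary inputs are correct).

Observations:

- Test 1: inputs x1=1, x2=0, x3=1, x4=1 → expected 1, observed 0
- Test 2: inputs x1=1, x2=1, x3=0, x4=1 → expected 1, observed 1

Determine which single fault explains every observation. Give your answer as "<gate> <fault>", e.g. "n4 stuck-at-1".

Fault-free values for test 1 (x1=1, x2=0, x3=1, x4=1): n0=0, n1=1, n2=1, n3=1, n4=0, n5=1, giving Y=1. Observed 0.
Test 1: faults giving observed 0 are {n0 stuck-at-1, n1 stuck-at-0, n2 stuck-at-0, n3 stuck-at-0, n4 stuck-at-1, n5 stuck-at-0}.
Test 2 (x1=1, x2=1, x3=0, x4=1): fault-free n0=1, n1=1, n2=1, n3=1, n4=0, n5=1 → 1; observed 1. Eliminates n1 stuck-at-0, n2 stuck-at-0, n3 stuck-at-0, n4 stuck-at-1, n5 stuck-at-0.
Only n0 stuck-at-1 is consistent with every test.

n0 stuck-at-1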